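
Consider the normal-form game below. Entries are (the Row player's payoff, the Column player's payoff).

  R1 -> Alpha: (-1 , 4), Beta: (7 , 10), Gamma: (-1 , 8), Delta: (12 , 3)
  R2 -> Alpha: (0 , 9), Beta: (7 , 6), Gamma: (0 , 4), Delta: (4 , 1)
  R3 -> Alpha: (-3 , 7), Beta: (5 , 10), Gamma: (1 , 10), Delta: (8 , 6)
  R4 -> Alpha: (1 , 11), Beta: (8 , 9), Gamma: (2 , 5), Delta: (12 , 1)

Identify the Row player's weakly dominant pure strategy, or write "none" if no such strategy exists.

R4

R4 vs R1: Alpha: 1>-1, Beta: 8>7, Gamma: 2>-1, Delta: 12=12.
R4 vs R2: Alpha: 1>0, Beta: 8>7, Gamma: 2>0, Delta: 12>4.
R4 vs R3: Alpha: 1>-3, Beta: 8>5, Gamma: 2>1, Delta: 12>8.
R4 is at least as good as every other strategy against every opponent action, so it is weakly dominant.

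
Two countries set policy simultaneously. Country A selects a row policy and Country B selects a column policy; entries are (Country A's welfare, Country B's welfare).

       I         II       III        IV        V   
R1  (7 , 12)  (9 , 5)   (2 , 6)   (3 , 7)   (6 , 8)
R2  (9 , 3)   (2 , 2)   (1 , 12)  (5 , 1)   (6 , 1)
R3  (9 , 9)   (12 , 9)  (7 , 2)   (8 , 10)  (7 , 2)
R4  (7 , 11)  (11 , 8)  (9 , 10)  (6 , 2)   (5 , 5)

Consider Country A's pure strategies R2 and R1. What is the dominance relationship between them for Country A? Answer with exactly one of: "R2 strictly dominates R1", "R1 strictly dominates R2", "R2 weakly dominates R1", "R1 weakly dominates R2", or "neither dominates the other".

Compare R2 to R1 across every action of Country B: I: 9>7, II: 2<9, III: 1<2, IV: 5>3, V: 6=6.
R2 does better at I, IV but worse at II, III; neither strategy dominates the other.

neither dominates the other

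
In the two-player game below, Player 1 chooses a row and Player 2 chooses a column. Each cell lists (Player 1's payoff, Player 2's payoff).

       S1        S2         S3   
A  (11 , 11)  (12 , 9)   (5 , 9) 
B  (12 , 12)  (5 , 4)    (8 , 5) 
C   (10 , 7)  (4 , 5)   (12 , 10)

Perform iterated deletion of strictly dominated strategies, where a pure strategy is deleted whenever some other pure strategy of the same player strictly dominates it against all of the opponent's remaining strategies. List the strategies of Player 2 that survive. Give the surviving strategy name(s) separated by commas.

Column S2 is eliminated: S1 beats it against every remaining row (A: 11>9, B: 12>4, C: 7>5).
For Player 1, B strictly dominates A on the remaining columns (S1: 12>11, S3: 8>5); eliminate A.
Among the remaining strategies, none is strictly dominated by another pure strategy of the same player, so the elimination stops.
Surviving strategies — Player 1: {B, C}; Player 2: {S1, S3}.

S1, S3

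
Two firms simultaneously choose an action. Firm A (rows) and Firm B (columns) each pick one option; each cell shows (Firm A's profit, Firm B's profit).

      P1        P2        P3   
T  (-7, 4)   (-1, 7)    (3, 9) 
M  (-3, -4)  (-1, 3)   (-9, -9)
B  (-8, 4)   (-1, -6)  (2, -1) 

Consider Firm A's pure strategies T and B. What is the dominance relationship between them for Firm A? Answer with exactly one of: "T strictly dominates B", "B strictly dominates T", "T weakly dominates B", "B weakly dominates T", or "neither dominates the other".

T weakly dominates B

T's payoffs vs B's, by Firm B's action — P1: -7>-8, P2: -1=-1, P3: 3>2.
T is at least as good everywhere and strictly better somewhere (tied only at P2), so T weakly but not strictly dominates B.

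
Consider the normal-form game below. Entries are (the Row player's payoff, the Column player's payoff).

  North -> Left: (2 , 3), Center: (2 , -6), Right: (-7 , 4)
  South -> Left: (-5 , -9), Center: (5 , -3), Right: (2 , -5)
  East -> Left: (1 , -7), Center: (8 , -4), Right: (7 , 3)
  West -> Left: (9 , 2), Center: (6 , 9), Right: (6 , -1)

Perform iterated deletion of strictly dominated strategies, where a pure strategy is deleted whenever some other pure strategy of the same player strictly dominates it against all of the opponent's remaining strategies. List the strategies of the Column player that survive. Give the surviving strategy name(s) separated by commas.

Right

For the Row player, West strictly dominates North on the remaining columns (Left: 9>2, Center: 6>2, Right: 6>-7); eliminate North.
For the Row player, East strictly dominates South on the remaining columns (Left: 1>-5, Center: 8>5, Right: 7>2); eliminate South.
For the Column player, Center strictly dominates Left on the remaining rows (East: -4>-7, West: 9>2); eliminate Left.
For the Row player, East strictly dominates West on the remaining columns (Center: 8>6, Right: 7>6); eliminate West.
For the Column player, Right strictly dominates Center on the remaining rows (East: 3>-4); eliminate Center.
Among the remaining strategies, none is strictly dominated by another pure strategy of the same player, so the elimination stops.
Surviving strategies — the Row player: {East}; the Column player: {Right}.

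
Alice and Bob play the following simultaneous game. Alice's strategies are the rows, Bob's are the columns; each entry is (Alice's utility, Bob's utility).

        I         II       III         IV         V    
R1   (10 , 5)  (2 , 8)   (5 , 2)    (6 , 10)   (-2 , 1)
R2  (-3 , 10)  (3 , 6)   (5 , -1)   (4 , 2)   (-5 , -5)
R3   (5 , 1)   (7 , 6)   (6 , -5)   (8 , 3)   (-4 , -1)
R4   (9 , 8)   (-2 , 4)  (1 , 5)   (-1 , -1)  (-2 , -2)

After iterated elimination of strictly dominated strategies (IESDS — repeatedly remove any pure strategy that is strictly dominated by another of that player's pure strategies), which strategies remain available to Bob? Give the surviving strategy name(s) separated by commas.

II

For Alice, R3 strictly dominates R2 on the remaining columns (I: 5>-3, II: 7>3, III: 6>5, IV: 8>4, V: -4>-5); eliminate R2.
Column III is eliminated: I beats it against every remaining row (R1: 5>2, R3: 1>-5, R4: 8>5).
For Bob, I strictly dominates V on the remaining rows (R1: 5>1, R3: 1>-1, R4: 8>-2); eliminate V.
For Alice, R1 strictly dominates R4 on the remaining columns (I: 10>9, II: 2>-2, IV: 6>-1); eliminate R4.
Bob's strategy I is strictly dominated by II (R1: 8>5, R3: 6>1) and is removed.
Row R1 is eliminated: R3 beats it against every remaining column (II: 7>2, IV: 8>6).
Column IV is eliminated: II beats it against every remaining row (R3: 6>3).
Among the remaining strategies, none is strictly dominated by another pure strategy of the same player, so the elimination stops.
Surviving strategies — Alice: {R3}; Bob: {II}.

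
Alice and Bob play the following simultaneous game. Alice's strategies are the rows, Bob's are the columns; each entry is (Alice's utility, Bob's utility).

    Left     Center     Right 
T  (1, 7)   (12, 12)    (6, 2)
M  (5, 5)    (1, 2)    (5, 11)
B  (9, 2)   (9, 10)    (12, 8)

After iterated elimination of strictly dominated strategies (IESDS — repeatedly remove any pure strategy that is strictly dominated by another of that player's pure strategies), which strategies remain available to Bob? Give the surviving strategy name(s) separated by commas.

For Alice, B strictly dominates M on the remaining columns (Left: 9>5, Center: 9>1, Right: 12>5); eliminate M.
Column Left is eliminated: Center beats it against every remaining row (T: 12>7, B: 10>2).
Bob's strategy Right is strictly dominated by Center (T: 12>2, B: 10>8) and is removed.
For Alice, T strictly dominates B on the remaining columns (Center: 12>9); eliminate B.
Among the remaining strategies, none is strictly dominated by another pure strategy of the same player, so the elimination stops.
Surviving strategies — Alice: {T}; Bob: {Center}.

Center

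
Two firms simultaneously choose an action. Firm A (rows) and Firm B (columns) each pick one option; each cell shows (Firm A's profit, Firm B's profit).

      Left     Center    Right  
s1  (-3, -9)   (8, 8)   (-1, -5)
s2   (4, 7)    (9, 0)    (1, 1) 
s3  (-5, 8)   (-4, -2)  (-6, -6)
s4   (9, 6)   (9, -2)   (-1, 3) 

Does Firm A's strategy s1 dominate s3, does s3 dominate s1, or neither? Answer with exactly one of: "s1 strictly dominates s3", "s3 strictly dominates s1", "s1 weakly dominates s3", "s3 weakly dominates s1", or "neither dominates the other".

s1 strictly dominates s3

s1's payoffs vs s3's, by Firm B's action — Left: -3>-5, Center: 8>-4, Right: -1>-6.
s1 gives a strictly higher payoff against each opponent action, so s1 strictly dominates s3.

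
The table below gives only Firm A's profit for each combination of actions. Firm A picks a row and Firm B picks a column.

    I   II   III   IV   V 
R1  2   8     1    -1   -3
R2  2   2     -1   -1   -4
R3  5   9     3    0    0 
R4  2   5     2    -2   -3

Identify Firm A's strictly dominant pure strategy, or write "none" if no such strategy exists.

R3 vs R1: I: 5>2, II: 9>8, III: 3>1, IV: 0>-1, V: 0>-3.
R3 vs R2: I: 5>2, II: 9>2, III: 3>-1, IV: 0>-1, V: 0>-4.
R3 vs R4: I: 5>2, II: 9>5, III: 3>2, IV: 0>-2, V: 0>-3.
R3 strictly beats every other strategy against every opponent action, so it is strictly dominant.

R3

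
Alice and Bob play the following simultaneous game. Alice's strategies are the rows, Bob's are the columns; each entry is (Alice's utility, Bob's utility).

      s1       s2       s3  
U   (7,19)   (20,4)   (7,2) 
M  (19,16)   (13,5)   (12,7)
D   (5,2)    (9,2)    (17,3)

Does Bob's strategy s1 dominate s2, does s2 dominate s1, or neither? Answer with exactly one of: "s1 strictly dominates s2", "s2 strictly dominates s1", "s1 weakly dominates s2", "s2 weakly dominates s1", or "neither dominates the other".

s1 weakly dominates s2

Compare s1 to s2 across each opponent action: U: 19>4, M: 16>5, D: 2=2.
s1 is at least as good everywhere and strictly better somewhere (tied only at D), so s1 weakly but not strictly dominates s2.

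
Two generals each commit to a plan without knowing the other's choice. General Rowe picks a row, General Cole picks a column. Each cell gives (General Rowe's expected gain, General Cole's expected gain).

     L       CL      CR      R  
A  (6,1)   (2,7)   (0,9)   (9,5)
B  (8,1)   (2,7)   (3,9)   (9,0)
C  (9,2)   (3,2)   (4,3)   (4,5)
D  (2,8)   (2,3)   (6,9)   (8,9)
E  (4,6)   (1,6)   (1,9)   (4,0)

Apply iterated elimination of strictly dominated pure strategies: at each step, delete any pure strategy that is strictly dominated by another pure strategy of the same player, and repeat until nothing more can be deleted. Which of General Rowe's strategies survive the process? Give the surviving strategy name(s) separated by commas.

General Rowe's strategy E is strictly dominated by B (L: 8>4, CL: 2>1, CR: 3>1, R: 9>4) and is removed.
For General Cole, CR strictly dominates L on the remaining rows (A: 9>1, B: 9>1, C: 3>2, D: 9>8); eliminate L.
General Cole's strategy CL is strictly dominated by CR (A: 9>7, B: 9>7, C: 3>2, D: 9>3) and is removed.
For General Rowe, D strictly dominates C on the remaining columns (CR: 6>4, R: 8>4); eliminate C.
Among the remaining strategies, none is strictly dominated by another pure strategy of the same player, so the elimination stops.
Surviving strategies — General Rowe: {A, B, D}; General Cole: {CR, R}.

A, B, D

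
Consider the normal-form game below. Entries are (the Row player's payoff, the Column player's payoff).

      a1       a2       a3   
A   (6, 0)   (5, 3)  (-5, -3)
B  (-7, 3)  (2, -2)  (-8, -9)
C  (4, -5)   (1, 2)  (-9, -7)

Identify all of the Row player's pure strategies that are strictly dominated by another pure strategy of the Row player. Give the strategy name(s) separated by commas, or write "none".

A: no other strategy beats it everywhere (B at a1 (6>-7); C at a1 (6>4)).
B: dominated, since A does at least as well everywhere (a1: 6>-7, a2: 5>2, a3: -5>-8).
C is strictly dominated by A (a1: 6>4, a2: 5>1, a3: -5>-9).

B, C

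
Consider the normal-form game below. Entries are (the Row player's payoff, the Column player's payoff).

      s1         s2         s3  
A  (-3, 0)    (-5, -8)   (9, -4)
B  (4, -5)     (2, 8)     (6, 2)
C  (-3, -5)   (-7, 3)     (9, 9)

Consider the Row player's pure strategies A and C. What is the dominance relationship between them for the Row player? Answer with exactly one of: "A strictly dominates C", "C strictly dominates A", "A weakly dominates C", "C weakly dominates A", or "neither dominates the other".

A weakly dominates C

A's payoffs vs C's, by the Column player's action — s1: -3=-3, s2: -5>-7, s3: 9=9.
A is at least as good everywhere and strictly better somewhere (tied only at s1, s3), so A weakly but not strictly dominates C.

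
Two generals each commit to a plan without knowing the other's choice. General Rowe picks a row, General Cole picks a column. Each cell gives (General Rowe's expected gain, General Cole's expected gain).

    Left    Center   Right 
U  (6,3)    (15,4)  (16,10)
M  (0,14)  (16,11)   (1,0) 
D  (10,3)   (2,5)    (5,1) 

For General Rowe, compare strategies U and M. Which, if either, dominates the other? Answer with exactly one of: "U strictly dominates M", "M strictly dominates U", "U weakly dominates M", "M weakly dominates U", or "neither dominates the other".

neither dominates the other

U's payoffs vs M's, by General Cole's action — Left: 6>0, Center: 15<16, Right: 16>1.
U does better at Left, Right but worse at Center; neither strategy dominates the other.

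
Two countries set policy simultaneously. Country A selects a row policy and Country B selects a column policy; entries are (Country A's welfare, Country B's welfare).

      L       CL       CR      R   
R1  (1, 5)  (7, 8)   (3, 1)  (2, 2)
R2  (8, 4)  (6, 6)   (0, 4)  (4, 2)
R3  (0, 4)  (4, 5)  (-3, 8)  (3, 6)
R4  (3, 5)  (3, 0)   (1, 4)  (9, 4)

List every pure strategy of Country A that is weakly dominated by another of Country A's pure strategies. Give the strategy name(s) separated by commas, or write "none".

R1: no other strategy beats it everywhere (R2 at CL (7>6); R3 at L (1>0); R4 at CL (7>3)).
Nothing dominates R2: R1 at L (8>1); R3 at L (8>0); R4 at L (8>3).
R3: dominated, since R2 does at least as well everywhere (L: 8>0, CL: 6>4, CR: 0>-3, R: 4>3).
R4: no other strategy beats it everywhere (R1 at L (3>1); R2 at CR (1>0); R3 at L (3>0)).

R3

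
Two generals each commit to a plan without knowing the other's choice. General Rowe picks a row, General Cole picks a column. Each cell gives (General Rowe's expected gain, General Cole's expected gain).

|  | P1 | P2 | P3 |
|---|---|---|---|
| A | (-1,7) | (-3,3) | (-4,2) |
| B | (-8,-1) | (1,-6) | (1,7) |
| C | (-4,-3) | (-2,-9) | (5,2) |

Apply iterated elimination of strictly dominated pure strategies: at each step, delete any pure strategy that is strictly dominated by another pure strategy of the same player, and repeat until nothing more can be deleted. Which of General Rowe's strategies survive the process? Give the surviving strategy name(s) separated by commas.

A, C

For General Cole, P1 strictly dominates P2 on the remaining rows (A: 7>3, B: -1>-6, C: -3>-9); eliminate P2.
For General Rowe, C strictly dominates B on the remaining columns (P1: -4>-8, P3: 5>1); eliminate B.
Among the remaining strategies, none is strictly dominated by another pure strategy of the same player, so the elimination stops.
Surviving strategies — General Rowe: {A, C}; General Cole: {P1, P3}.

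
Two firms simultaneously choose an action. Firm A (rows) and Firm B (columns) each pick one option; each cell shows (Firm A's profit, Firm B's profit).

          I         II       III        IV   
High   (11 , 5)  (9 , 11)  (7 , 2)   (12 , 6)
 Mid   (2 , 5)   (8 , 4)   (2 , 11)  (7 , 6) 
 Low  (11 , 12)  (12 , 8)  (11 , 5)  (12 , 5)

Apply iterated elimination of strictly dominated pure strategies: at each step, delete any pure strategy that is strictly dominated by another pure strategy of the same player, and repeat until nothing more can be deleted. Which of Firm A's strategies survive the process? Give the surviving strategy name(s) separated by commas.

High, Low

Firm A's strategy Mid is strictly dominated by High (I: 11>2, II: 9>8, III: 7>2, IV: 12>7) and is removed.
Column III is eliminated: I beats it against every remaining row (High: 5>2, Low: 12>5).
For Firm B, II strictly dominates IV on the remaining rows (High: 11>6, Low: 8>5); eliminate IV.
Among the remaining strategies, none is strictly dominated by another pure strategy of the same player, so the elimination stops.
Surviving strategies — Firm A: {High, Low}; Firm B: {I, II}.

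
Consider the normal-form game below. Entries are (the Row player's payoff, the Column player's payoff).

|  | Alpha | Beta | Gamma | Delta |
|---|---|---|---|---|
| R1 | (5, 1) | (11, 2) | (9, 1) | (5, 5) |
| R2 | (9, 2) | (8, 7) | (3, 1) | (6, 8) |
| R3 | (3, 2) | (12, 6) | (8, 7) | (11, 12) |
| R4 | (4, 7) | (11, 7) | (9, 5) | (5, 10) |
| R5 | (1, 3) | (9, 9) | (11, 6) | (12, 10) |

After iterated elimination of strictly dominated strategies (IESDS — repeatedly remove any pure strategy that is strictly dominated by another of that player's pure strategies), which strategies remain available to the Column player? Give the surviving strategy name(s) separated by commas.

Column Alpha is eliminated: Delta beats it against every remaining row (R1: 5>1, R2: 8>2, R3: 12>2, R4: 10>7, R5: 10>3).
Row R2 is eliminated: R3 beats it against every remaining column (Beta: 12>8, Gamma: 8>3, Delta: 11>6).
For the Column player, Delta strictly dominates Beta on the remaining rows (R1: 5>2, R3: 12>6, R4: 10>7, R5: 10>9); eliminate Beta.
The Row player's strategy R1 is strictly dominated by R5 (Gamma: 11>9, Delta: 12>5) and is removed.
Row R3 is eliminated: R5 beats it against every remaining column (Gamma: 11>8, Delta: 12>11).
For the Row player, R5 strictly dominates R4 on the remaining columns (Gamma: 11>9, Delta: 12>5); eliminate R4.
The Column player's strategy Gamma is strictly dominated by Delta (R5: 10>6) and is removed.
Among the remaining strategies, none is strictly dominated by another pure strategy of the same player, so the elimination stops.
Surviving strategies — the Row player: {R5}; the Column player: {Delta}.

Delta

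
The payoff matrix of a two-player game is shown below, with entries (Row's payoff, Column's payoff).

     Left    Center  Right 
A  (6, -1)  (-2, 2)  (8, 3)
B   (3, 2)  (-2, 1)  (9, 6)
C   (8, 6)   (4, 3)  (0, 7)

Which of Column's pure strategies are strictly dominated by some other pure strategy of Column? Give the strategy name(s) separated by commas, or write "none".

Left, Center

Right strictly dominates Left — A: 3>-1, B: 6>2, C: 7>6.
Right strictly dominates Center — A: 3>2, B: 6>1, C: 7>3.
Right is not dominated — it holds its own against Left at A (3>-1); Center at A (3>2).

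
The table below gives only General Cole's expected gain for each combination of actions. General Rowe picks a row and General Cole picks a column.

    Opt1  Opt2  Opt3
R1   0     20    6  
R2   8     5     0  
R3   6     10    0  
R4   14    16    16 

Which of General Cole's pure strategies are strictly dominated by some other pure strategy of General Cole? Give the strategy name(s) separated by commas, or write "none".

Opt1: no other strategy beats it everywhere (Opt2 at R2 (8>5); Opt3 at R2 (8>0)).
Opt2 is not dominated — it holds its own against Opt1 at R1 (20>0); Opt3 at R1 (20>6).
Nothing dominates Opt3: Opt1 at R1 (6>0); Opt2 at R4 (16=16).

none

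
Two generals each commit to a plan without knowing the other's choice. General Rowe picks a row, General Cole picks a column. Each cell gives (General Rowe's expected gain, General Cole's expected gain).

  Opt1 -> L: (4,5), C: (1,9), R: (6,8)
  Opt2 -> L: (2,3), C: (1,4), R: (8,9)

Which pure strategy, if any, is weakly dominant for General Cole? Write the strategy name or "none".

none

L fails to dominate C at Opt1 (5<9).
C fails to dominate R at Opt2 (4<9).
R fails to dominate C at Opt1 (8<9).
No single strategy dominates all the others.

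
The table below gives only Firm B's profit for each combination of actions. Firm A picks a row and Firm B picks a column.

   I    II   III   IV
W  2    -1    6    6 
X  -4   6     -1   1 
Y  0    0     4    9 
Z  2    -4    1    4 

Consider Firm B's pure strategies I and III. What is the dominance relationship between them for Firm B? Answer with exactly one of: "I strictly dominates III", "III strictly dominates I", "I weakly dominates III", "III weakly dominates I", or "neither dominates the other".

I's payoffs vs III's, by Firm A's action — W: 2<6, X: -4<-1, Y: 0<4, Z: 2>1.
I does better at Z but worse at W, X, Y; neither strategy dominates the other.

neither dominates the other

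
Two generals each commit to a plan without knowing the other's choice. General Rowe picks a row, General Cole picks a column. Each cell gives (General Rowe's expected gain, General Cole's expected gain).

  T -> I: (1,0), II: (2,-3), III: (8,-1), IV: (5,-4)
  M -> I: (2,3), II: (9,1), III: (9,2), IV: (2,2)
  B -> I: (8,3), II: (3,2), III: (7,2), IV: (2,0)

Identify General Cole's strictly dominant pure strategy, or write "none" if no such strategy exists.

I vs II: T: 0>-3, M: 3>1, B: 3>2.
I vs III: T: 0>-1, M: 3>2, B: 3>2.
I vs IV: T: 0>-4, M: 3>2, B: 3>0.
I strictly beats every other strategy against every opponent action, so it is strictly dominant.

I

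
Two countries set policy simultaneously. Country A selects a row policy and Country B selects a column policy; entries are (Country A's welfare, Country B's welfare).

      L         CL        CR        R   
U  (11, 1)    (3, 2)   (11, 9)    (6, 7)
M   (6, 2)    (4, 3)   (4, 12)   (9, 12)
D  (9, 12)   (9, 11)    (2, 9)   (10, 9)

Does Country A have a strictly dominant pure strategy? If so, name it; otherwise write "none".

U fails to dominate M at CL (3<4).
M fails to dominate U at L (6<11).
D fails to dominate U at L (9<11).
No single strategy dominates all the others.

none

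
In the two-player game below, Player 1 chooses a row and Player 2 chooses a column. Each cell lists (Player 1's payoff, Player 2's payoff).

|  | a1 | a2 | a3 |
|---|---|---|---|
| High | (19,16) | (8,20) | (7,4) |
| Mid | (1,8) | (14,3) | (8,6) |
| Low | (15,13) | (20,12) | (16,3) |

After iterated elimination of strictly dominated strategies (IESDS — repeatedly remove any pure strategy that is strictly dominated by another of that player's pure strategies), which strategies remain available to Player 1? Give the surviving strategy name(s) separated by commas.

Row Mid is eliminated: Low beats it against every remaining column (a1: 15>1, a2: 20>14, a3: 16>8).
Column a3 is eliminated: a1 beats it against every remaining row (High: 16>4, Low: 13>3).
Among the remaining strategies, none is strictly dominated by another pure strategy of the same player, so the elimination stops.
Surviving strategies — Player 1: {High, Low}; Player 2: {a1, a2}.

High, Low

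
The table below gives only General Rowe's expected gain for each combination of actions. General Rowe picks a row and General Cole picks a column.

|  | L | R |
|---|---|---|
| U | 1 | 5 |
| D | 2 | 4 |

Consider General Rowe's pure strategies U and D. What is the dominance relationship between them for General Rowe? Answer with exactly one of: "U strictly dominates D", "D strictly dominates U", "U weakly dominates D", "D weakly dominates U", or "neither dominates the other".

neither dominates the other

U's payoffs vs D's, by General Cole's action — L: 1<2, R: 5>4.
U does better at R but worse at L; neither strategy dominates the other.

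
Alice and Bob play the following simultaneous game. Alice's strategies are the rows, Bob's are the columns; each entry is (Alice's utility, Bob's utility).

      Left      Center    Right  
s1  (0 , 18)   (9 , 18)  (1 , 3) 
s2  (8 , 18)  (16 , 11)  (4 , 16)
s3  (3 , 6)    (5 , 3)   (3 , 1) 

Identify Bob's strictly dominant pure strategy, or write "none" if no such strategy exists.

Left fails to dominate Center at s1 (18=18).
Center fails to dominate Left at s1 (18=18).
Right fails to dominate Left at s1 (3<18).
No single strategy dominates all the others.

none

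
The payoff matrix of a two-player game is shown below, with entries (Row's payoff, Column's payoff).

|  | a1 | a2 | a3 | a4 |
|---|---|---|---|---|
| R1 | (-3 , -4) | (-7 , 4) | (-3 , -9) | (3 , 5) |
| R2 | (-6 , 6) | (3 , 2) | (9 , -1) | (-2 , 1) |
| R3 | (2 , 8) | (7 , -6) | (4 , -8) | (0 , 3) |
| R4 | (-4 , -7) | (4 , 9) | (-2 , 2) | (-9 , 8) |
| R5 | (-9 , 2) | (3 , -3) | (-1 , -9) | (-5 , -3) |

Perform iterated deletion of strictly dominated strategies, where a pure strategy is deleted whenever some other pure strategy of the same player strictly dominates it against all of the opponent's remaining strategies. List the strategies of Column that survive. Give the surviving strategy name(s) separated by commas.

For Row, R3 strictly dominates R4 on the remaining columns (a1: 2>-4, a2: 7>4, a3: 4>-2, a4: 0>-9); eliminate R4.
Row's strategy R5 is strictly dominated by R3 (a1: 2>-9, a2: 7>3, a3: 4>-1, a4: 0>-5) and is removed.
Column a3 is eliminated: a1 beats it against every remaining row (R1: -4>-9, R2: 6>-1, R3: 8>-8).
Row R2 is eliminated: R3 beats it against every remaining column (a1: 2>-6, a2: 7>3, a4: 0>-2).
Column's strategy a2 is strictly dominated by a4 (R1: 5>4, R3: 3>-6) and is removed.
Among the remaining strategies, none is strictly dominated by another pure strategy of the same player, so the elimination stops.
Surviving strategies — Row: {R1, R3}; Column: {a1, a4}.

a1, a4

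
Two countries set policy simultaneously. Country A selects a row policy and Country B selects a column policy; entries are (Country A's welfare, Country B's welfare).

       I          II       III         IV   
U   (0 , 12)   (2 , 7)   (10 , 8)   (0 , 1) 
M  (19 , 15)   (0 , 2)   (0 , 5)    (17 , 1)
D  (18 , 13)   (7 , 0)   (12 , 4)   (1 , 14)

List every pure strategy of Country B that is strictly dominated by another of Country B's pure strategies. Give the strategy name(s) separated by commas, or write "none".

I: no other strategy beats it everywhere (II at U (12>7); III at U (12>8); IV at U (12>1)).
I strictly dominates II — U: 12>7, M: 15>2, D: 13>0.
III is strictly dominated by I (U: 12>8, M: 15>5, D: 13>4).
IV is not dominated — it holds its own against I at D (14>13); II at D (14>0); III at D (14>4).

II, III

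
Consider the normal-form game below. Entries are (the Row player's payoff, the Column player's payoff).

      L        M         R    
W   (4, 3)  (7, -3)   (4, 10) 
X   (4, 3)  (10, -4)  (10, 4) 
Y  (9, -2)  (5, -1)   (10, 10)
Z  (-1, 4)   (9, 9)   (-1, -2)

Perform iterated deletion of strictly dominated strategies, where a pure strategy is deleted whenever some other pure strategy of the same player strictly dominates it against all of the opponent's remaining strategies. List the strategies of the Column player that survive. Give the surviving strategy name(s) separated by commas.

R

The Row player's strategy Z is strictly dominated by X (L: 4>-1, M: 10>9, R: 10>-1) and is removed.
The Column player's strategy L is strictly dominated by R (W: 10>3, X: 4>3, Y: 10>-2) and is removed.
For the Row player, X strictly dominates W on the remaining columns (M: 10>7, R: 10>4); eliminate W.
For the Column player, R strictly dominates M on the remaining rows (X: 4>-4, Y: 10>-1); eliminate M.
Among the remaining strategies, none is strictly dominated by another pure strategy of the same player, so the elimination stops.
Surviving strategies — the Row player: {X, Y}; the Column player: {R}.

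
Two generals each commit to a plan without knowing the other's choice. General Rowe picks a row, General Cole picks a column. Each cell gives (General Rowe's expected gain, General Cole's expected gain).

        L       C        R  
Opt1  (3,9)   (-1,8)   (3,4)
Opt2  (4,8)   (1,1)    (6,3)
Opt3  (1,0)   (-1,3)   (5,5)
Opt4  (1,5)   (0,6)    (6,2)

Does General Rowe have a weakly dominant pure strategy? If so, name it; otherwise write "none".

Opt2

Opt2 vs Opt1: L: 4>3, C: 1>-1, R: 6>3.
Opt2 vs Opt3: L: 4>1, C: 1>-1, R: 6>5.
Opt2 vs Opt4: L: 4>1, C: 1>0, R: 6=6.
Opt2 is at least as good as every other strategy against every opponent action, so it is weakly dominant.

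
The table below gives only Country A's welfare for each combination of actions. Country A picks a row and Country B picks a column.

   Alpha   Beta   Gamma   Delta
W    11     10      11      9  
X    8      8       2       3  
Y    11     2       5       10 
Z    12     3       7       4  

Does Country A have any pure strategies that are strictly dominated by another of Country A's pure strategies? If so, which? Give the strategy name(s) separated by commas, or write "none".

X

W is not dominated — it holds its own against X at Alpha (11>8); Y at Alpha (11=11); Z at Beta (10>3).
W strictly dominates X — Alpha: 11>8, Beta: 10>8, Gamma: 11>2, Delta: 9>3.
Y: no other strategy beats it everywhere (W at Alpha (11=11); X at Alpha (11>8); Z at Delta (10>4)).
Z: no other strategy beats it everywhere (W at Alpha (12>11); X at Alpha (12>8); Y at Alpha (12>11)).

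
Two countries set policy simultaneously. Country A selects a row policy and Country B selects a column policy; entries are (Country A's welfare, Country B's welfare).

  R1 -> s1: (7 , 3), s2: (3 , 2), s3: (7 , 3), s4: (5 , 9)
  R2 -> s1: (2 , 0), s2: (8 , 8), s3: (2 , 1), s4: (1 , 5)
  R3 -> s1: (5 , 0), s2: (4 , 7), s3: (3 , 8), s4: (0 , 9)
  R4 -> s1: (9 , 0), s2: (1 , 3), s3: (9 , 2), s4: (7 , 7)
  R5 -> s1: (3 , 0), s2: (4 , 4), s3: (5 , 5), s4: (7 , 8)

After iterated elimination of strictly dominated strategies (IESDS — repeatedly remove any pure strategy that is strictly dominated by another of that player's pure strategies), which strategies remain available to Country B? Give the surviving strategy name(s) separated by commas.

Country B's strategy s1 is strictly dominated by s4 (R1: 9>3, R2: 5>0, R3: 9>0, R4: 7>0, R5: 8>0) and is removed.
For Country B, s4 strictly dominates s3 on the remaining rows (R1: 9>3, R2: 5>1, R3: 9>8, R4: 7>2, R5: 8>5); eliminate s3.
Country A's strategy R1 is strictly dominated by R5 (s2: 4>3, s4: 7>5) and is removed.
For Country A, R2 strictly dominates R3 on the remaining columns (s2: 8>4, s4: 1>0); eliminate R3.
Among the remaining strategies, none is strictly dominated by another pure strategy of the same player, so the elimination stops.
Surviving strategies — Country A: {R2, R4, R5}; Country B: {s2, s4}.

s2, s4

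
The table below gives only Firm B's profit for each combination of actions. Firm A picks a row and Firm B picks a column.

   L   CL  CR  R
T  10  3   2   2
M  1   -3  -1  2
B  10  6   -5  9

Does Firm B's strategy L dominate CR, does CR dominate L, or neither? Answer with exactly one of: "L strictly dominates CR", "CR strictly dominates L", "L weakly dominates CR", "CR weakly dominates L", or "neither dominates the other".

L strictly dominates CR

Compare L to CR across each choice by Firm A: T: 10>2, M: 1>-1, B: 10>-5.
Every comparison favours L, so L strictly dominates CR.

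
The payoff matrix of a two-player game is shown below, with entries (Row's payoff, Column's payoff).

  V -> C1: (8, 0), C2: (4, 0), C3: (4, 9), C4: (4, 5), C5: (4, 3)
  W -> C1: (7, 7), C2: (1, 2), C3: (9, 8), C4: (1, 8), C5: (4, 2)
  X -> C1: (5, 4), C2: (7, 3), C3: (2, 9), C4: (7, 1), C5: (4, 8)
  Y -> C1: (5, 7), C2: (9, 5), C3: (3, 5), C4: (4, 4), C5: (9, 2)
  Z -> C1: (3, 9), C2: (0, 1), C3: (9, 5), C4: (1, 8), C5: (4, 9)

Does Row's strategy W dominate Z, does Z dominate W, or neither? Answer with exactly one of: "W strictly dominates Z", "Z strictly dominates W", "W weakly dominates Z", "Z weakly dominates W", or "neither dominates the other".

Compare W to Z across every action of Column: C1: 7>3, C2: 1>0, C3: 9=9, C4: 1=1, C5: 4=4.
W is at least as good everywhere and strictly better somewhere (tied only at C3, C4, C5), so W weakly but not strictly dominates Z.

W weakly dominates Z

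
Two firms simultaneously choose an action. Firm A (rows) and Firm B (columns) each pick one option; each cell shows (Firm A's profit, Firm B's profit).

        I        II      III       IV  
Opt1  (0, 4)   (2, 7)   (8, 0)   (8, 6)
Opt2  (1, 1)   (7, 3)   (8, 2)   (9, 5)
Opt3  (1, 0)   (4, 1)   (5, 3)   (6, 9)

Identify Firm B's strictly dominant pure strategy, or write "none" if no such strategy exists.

none

I fails to dominate II at Opt1 (4<7).
II fails to dominate III at Opt3 (1<3).
III fails to dominate I at Opt1 (0<4).
IV fails to dominate II at Opt1 (6<7).
No single strategy dominates all the others.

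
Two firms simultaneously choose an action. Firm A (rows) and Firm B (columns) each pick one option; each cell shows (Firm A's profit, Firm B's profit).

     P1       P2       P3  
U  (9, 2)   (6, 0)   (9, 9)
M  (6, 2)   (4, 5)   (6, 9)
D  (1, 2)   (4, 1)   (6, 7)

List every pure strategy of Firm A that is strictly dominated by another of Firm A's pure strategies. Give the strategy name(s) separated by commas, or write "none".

U is not dominated — it holds its own against M at P1 (9>6); D at P1 (9>1).
M is strictly dominated by U (P1: 9>6, P2: 6>4, P3: 9>6).
U strictly dominates D — P1: 9>1, P2: 6>4, P3: 9>6.

M, D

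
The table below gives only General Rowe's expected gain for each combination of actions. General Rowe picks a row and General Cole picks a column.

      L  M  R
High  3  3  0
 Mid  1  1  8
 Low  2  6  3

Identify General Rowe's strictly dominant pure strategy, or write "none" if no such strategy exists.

none

High fails to dominate Mid at R (0<8).
Mid fails to dominate High at L (1<3).
Low fails to dominate High at L (2<3).
No single strategy dominates all the others.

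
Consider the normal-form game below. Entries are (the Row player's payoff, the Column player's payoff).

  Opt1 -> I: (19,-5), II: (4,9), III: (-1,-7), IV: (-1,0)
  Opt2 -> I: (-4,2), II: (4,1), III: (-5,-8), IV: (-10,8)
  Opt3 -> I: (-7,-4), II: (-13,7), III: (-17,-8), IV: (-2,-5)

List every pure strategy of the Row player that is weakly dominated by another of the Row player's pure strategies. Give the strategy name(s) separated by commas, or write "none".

Opt2, Opt3

Nothing dominates Opt1: Opt2 at I (19>-4); Opt3 at I (19>-7).
Opt1 weakly dominates Opt2 — I: 19>-4, II: 4=4, III: -1>-5, IV: -1>-10.
Opt3 is weakly dominated by Opt1 (I: 19>-7, II: 4>-13, III: -1>-17, IV: -1>-2).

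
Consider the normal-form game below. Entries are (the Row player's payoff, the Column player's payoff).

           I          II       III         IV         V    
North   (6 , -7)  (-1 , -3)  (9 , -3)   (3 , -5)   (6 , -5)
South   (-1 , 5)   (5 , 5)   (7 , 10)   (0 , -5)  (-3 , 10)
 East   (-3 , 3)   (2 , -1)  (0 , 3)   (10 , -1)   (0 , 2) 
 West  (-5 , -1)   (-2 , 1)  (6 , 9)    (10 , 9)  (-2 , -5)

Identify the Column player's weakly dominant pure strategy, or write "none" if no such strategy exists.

III

III vs I: North: -3>-7, South: 10>5, East: 3=3, West: 9>-1.
III vs II: North: -3=-3, South: 10>5, East: 3>-1, West: 9>1.
III vs IV: North: -3>-5, South: 10>-5, East: 3>-1, West: 9=9.
III vs V: North: -3>-5, South: 10=10, East: 3>2, West: 9>-5.
III is at least as good as every other strategy against every opponent action, so it is weakly dominant.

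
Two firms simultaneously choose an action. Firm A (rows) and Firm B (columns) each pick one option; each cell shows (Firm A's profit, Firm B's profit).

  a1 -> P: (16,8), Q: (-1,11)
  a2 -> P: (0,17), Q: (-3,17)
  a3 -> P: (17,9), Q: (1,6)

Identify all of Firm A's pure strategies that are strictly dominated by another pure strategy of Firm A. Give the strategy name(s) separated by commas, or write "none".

a1: dominated, since a3 does at least as well everywhere (P: 17>16, Q: 1>-1).
a2: dominated, since a1 does at least as well everywhere (P: 16>0, Q: -1>-3).
Nothing dominates a3: a1 at P (17>16); a2 at P (17>0).

a1, a2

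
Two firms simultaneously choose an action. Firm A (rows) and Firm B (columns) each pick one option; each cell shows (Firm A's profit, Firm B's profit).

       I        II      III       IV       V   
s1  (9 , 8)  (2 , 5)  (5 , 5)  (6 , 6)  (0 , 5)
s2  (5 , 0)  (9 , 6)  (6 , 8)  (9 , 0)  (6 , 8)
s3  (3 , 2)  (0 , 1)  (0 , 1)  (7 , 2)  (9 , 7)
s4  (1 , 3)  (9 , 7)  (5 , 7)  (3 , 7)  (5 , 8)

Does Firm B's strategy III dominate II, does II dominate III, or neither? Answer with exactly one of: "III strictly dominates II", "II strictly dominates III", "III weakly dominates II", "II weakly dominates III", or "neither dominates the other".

Compare III to II across every action of Firm A: s1: 5=5, s2: 8>6, s3: 1=1, s4: 7=7.
III is at least as good everywhere and strictly better somewhere (tied only at s1, s3, s4), so III weakly but not strictly dominates II.

III weakly dominates II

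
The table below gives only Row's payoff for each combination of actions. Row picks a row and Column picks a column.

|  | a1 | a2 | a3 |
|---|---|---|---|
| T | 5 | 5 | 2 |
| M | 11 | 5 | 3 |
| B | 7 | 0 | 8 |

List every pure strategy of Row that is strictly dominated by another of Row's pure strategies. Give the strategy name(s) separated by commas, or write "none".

T: no other strategy beats it everywhere (M at a2 (5=5); B at a2 (5>0)).
M: no other strategy beats it everywhere (T at a1 (11>5); B at a1 (11>7)).
Nothing dominates B: T at a1 (7>5); M at a3 (8>3).

none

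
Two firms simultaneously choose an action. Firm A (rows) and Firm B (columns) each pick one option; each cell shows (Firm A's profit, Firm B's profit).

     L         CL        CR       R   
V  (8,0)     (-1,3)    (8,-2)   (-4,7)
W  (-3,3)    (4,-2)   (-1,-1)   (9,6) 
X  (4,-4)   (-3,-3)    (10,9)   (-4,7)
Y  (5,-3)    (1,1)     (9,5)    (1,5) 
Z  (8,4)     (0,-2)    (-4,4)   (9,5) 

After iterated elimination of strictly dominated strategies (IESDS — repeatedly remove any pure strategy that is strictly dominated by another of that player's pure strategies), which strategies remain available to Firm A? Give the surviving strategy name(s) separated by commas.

W, X, Y, Z

Column L is eliminated: R beats it against every remaining row (V: 7>0, W: 6>3, X: 7>-4, Y: 5>-3, Z: 5>4).
For Firm A, Y strictly dominates V on the remaining columns (CL: 1>-1, CR: 9>8, R: 1>-4); eliminate V.
Column CL is eliminated: CR beats it against every remaining row (W: -1>-2, X: 9>-3, Y: 5>1, Z: 4>-2).
Among the remaining strategies, none is strictly dominated by another pure strategy of the same player, so the elimination stops.
Surviving strategies — Firm A: {W, X, Y, Z}; Firm B: {CR, R}.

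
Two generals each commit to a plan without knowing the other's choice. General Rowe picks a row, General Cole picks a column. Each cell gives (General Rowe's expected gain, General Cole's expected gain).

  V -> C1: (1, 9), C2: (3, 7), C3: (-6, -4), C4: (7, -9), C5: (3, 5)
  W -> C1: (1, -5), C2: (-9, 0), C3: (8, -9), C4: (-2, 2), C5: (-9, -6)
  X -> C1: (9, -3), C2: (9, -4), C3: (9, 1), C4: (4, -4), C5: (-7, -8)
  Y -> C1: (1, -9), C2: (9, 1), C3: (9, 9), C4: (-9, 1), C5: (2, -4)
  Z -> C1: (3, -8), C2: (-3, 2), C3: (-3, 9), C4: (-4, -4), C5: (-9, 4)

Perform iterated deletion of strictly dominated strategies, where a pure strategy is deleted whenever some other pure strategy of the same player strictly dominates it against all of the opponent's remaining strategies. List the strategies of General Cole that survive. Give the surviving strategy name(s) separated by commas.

C3

Row W is eliminated: X beats it against every remaining column (C1: 9>1, C2: 9>-9, C3: 9>8, C4: 4>-2, C5: -7>-9).
General Rowe's strategy Z is strictly dominated by X (C1: 9>3, C2: 9>-3, C3: 9>-3, C4: 4>-4, C5: -7>-9) and is removed.
For General Cole, C3 strictly dominates C4 on the remaining rows (V: -4>-9, X: 1>-4, Y: 9>1); eliminate C4.
Column C5 is eliminated: C2 beats it against every remaining row (V: 7>5, X: -4>-8, Y: 1>-4).
General Rowe's strategy V is strictly dominated by X (C1: 9>1, C2: 9>3, C3: 9>-6) and is removed.
For General Cole, C3 strictly dominates C1 on the remaining rows (X: 1>-3, Y: 9>-9); eliminate C1.
For General Cole, C3 strictly dominates C2 on the remaining rows (X: 1>-4, Y: 9>1); eliminate C2.
Among the remaining strategies, none is strictly dominated by another pure strategy of the same player, so the elimination stops.
Surviving strategies — General Rowe: {X, Y}; General Cole: {C3}.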